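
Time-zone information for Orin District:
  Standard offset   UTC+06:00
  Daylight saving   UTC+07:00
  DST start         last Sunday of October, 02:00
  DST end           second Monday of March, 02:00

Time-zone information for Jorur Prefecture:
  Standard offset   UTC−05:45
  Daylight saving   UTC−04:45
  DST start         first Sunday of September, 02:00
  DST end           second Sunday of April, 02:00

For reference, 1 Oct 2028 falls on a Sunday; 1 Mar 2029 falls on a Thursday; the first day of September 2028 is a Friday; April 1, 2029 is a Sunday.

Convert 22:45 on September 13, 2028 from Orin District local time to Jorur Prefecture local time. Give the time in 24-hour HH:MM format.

12:00

1 October 2028 is a Sunday, so Sundays fall on 1, 8, 15, 22, 29; the last is October 29.
1 March 2029 is a Thursday, so the first Monday is March 5 and the second is March 12.
September 13, 2028 does not fall between 29 October 2028 and 12 March 2029, so daylight saving is not in effect and Orin District is at UTC+06:00.
22:45 Orin District − 6h = 16:45 UTC.
1 September 2028 is a Friday, so the first Sunday is September 3.
1 April 2029 is a Sunday, so the first Sunday is April 1 and the second is April 8.
At the standard offset (UTC−05:45), 16:45 UTC − 5h45m = 11:00 Jorur Prefecture standard time.
The standard-time date in Jorur Prefecture, September 13, 2028, lies within the daylight-saving period (3 September 2028 – 8 April 2029), so Jorur Prefecture is on daylight time, UTC−04:45.
16:45 UTC − 4h45m = 12:00 Jorur Prefecture.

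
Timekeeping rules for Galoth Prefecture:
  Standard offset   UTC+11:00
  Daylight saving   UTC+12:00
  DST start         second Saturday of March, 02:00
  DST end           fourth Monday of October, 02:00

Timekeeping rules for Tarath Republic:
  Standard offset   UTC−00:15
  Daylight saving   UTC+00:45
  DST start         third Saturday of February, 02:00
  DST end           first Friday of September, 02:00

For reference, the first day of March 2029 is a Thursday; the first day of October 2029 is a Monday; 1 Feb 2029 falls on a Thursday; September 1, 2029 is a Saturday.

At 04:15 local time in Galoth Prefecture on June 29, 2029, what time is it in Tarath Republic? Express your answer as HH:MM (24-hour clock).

1 March 2029 is a Thursday, so the first Saturday is March 3 and the second is March 10.
1 October 2029 is a Monday, so the first Monday is October 1 and the fourth is October 22.
June 29, 2029 falls between 10 March and 22 October, so daylight saving is in effect and Galoth Prefecture is at UTC+12:00.
04:15 Galoth Prefecture − 12h = 16:15 UTC (rolling into the previous day, 28 June 2029).
1 February 2029 is a Thursday, so the first Saturday is February 3 and the third is February 17.
1 September 2029 is a Saturday, so the first Friday is September 7.
At the standard offset (UTC−00:15), 16:15 UTC − 0h15m = 16:00 Tarath Republic standard time.
The standard-time date in Tarath Republic, June 28, 2029, falls between 17 February and 7 September, so daylight saving is in effect and Tarath Republic is at UTC+00:45.
16:15 UTC + 0h45m = 17:00 Tarath Republic.

17:00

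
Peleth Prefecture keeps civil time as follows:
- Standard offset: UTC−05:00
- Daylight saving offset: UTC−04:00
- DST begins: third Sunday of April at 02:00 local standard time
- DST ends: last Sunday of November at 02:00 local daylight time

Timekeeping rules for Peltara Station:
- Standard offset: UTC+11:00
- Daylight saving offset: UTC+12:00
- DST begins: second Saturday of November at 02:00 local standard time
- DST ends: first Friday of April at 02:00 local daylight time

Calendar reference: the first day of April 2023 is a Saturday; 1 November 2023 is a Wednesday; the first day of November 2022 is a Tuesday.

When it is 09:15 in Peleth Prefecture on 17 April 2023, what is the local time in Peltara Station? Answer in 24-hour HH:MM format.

00:15

1 April 2023 is a Saturday, so the first Sunday is April 2 and the third is April 16.
1 November 2023 is a Wednesday, so Sundays fall on 5, 12, 19, 26; the last is November 26.
17 April 2023 falls between 16 April and 26 November, so daylight saving is in effect and Peleth Prefecture is at UTC−04:00.
09:15 Peleth Prefecture + 4h = 13:15 UTC.
1 November 2022 is a Tuesday, so the first Saturday is November 5 and the second is November 12.
1 April 2023 is a Saturday, so the first Friday is April 7.
At the standard offset (UTC+11:00), 13:15 UTC + 11h = 00:15 Peltara Station standard time (rolling into the next day, 18 April 2023).
The standard-time date in Peltara Station, 18 April 2023, does not fall between 12 November 2022 and 7 April 2023, so daylight saving is not in effect and Peltara Station is at UTC+11:00.
13:15 UTC + 11h = 00:15 Peltara Station (rolling into the next day, 18 April 2023).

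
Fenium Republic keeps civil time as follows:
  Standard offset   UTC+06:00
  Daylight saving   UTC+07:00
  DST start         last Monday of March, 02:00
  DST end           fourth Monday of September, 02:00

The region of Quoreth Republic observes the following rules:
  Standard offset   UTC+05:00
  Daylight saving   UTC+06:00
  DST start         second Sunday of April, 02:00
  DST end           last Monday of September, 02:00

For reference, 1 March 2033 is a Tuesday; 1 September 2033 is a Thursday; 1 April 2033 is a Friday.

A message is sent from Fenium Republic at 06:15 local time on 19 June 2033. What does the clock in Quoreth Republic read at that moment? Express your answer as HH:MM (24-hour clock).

05:15

1 March 2033 is a Tuesday, so Mondays fall on 7, 14, 21, 28; the last is March 28.
1 September 2033 is a Thursday, so the first Monday is September 5 and the fourth is September 26.
Daylight saving runs 28 March – 26 September; 19 June 2033 is inside that window, so Fenium Republic is at UTC+07:00.
06:15 Fenium Republic − 7h = 23:15 UTC (rolling into the previous day, 18 June 2033).
1 April 2033 is a Friday, so the first Sunday is April 3 and the second is April 10.
1 September 2033 is a Thursday, so Mondays fall on 5, 12, 19, 26; the last is September 26.
At the standard offset (UTC+05:00), 23:15 UTC + 5h = 04:15 Quoreth Republic standard time (rolling into the next day, 19 June 2033).
Daylight saving runs 10 April – 26 September; the standard-time date in Quoreth Republic, 19 June 2033, is inside that window, so Quoreth Republic is at UTC+06:00.
23:15 UTC + 6h = 05:15 Quoreth Republic (rolling into the next day, 19 June 2033).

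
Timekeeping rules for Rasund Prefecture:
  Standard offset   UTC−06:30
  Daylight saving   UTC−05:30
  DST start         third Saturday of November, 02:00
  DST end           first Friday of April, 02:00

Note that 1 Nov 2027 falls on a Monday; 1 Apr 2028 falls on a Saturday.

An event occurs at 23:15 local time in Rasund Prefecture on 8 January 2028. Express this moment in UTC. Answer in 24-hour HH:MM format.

1 November 2027 is a Monday, so the first Saturday is November 6 and the third is November 20.
1 April 2028 is a Saturday, so the first Friday is April 7.
8 January 2028 falls between 20 November 2027 and 7 April 2028, so daylight saving is in effect and Rasund Prefecture is at UTC−05:30.
23:15 local + 5h30m = 04:45 UTC (rolling into the next day, 9 January 2028).

04:45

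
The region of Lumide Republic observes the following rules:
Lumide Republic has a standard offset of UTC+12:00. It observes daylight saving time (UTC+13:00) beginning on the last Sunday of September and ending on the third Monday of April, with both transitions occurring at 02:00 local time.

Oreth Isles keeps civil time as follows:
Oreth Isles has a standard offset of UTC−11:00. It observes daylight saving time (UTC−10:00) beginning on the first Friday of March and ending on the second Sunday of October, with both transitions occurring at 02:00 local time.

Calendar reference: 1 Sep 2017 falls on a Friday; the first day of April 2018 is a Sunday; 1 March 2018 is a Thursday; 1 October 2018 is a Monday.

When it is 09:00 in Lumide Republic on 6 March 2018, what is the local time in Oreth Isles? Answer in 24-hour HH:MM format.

10:00

1 September 2017 is a Friday, so Sundays fall on 3, 10, 17, 24; the last is September 24.
1 April 2018 is a Sunday, so the first Monday is April 2 and the third is April 16.
6 March 2018 lies within the daylight-saving period (24 September 2017 – 16 April 2018), so Lumide Republic is on daylight time, UTC+13:00.
09:00 Lumide Republic − 13h = 20:00 UTC (rolling into the previous day, 5 March 2018).
1 March 2018 is a Thursday, so the first Friday is March 2.
1 October 2018 is a Monday, so the first Sunday is October 7 and the second is October 14.
At the standard offset (UTC−11:00), 20:00 UTC − 11h = 09:00 Oreth Isles standard time.
The standard-time date in Oreth Isles, 5 March 2018, lies within the daylight-saving period (2 March – 14 October), so Oreth Isles is on daylight time, UTC−10:00.
20:00 UTC − 10h = 10:00 Oreth Isles.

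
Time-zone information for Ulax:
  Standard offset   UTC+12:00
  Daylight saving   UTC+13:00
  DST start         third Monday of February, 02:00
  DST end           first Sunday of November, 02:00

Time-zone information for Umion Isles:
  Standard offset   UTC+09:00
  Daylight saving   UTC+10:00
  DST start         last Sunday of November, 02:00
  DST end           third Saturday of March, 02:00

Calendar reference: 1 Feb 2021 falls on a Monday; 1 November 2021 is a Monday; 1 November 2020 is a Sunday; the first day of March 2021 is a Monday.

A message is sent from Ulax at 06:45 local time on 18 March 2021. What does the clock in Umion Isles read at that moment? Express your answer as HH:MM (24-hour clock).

1 February 2021 is a Monday, so the first Monday is February 1 and the third is February 15.
1 November 2021 is a Monday, so the first Sunday is November 7.
18 March 2021 lies within the daylight-saving period (15 February – 7 November), so Ulax is on daylight time, UTC+13:00.
06:45 Ulax − 13h = 17:45 UTC (rolling into the previous day, 17 March 2021).
1 November 2020 is a Sunday, so Sundays fall on 1, 8, 15, 22, 29; the last is November 29.
1 March 2021 is a Monday, so the first Saturday is March 6 and the third is March 20.
At the standard offset (UTC+09:00), 17:45 UTC + 9h = 02:45 Umion Isles standard time (rolling into the next day, 18 March 2021).
The standard-time date in Umion Isles, 18 March 2021, falls between 29 November 2020 and 20 March 2021, so daylight saving is in effect and Umion Isles is at UTC+10:00.
17:45 UTC + 10h = 03:45 Umion Isles (rolling into the next day, 18 March 2021).

03:45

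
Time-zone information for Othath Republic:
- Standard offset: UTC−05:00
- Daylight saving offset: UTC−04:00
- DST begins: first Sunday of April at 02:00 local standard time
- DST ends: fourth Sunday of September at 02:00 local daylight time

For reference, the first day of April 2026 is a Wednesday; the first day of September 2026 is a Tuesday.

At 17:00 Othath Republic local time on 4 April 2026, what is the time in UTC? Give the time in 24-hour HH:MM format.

1 April 2026 is a Wednesday, so the first Sunday is April 5.
1 September 2026 is a Tuesday, so the first Sunday is September 6 and the fourth is September 27.
Daylight saving runs 5 April – 27 September; 4 April 2026 is outside that window, so Othath Republic is on standard time at UTC−05:00.
17:00 local + 5h = 22:00 UTC.

22:00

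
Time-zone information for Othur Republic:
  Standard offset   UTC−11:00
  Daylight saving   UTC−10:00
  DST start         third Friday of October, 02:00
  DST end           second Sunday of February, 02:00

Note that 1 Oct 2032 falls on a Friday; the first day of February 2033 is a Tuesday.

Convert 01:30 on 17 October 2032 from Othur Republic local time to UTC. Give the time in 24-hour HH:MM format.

1 October 2032 is a Friday, so the first Friday is October 1 and the third is October 15.
1 February 2033 is a Tuesday, so the first Sunday is February 6 and the second is February 13.
17 October 2032 falls between 15 October 2032 and 13 February 2033, so daylight saving is in effect and Othur Republic is at UTC−10:00.
01:30 local + 10h = 11:30 UTC.

11:30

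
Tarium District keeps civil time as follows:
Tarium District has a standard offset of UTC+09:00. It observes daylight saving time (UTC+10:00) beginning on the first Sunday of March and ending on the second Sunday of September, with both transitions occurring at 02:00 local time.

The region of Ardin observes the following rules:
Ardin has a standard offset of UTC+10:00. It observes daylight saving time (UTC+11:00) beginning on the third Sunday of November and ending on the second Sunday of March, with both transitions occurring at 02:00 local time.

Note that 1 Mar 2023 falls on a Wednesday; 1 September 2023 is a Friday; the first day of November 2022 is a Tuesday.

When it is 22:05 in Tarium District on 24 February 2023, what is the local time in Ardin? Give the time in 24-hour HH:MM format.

00:05

1 March 2023 is a Wednesday, so the first Sunday is March 5.
1 September 2023 is a Friday, so the first Sunday is September 3 and the second is September 10.
24 February 2023 is outside the daylight-saving period (5 March – 10 September), so Tarium District is on standard time, UTC+09:00.
22:05 Tarium District − 9h = 13:05 UTC.
1 November 2022 is a Tuesday, so the first Sunday is November 6 and the third is November 20.
1 March 2023 is a Wednesday, so the first Sunday is March 5 and the second is March 12.
At the standard offset (UTC+10:00), 13:05 UTC + 10h = 23:05 Ardin standard time.
The standard-time date in Ardin, 24 February 2023, lies within the daylight-saving period (20 November 2022 – 12 March 2023), so Ardin is on daylight time, UTC+11:00.
13:05 UTC + 11h = 00:05 Ardin (rolling into the next day, 25 February 2023).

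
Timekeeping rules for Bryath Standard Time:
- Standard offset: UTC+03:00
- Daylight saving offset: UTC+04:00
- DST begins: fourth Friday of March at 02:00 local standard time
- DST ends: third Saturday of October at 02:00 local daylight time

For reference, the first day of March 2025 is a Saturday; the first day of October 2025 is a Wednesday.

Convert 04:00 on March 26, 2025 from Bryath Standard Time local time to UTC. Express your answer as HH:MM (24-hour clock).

1 March 2025 is a Saturday, so the first Friday is March 7 and the fourth is March 28.
1 October 2025 is a Wednesday, so the first Saturday is October 4 and the third is October 18.
March 26, 2025 does not fall between 28 March and 18 October, so daylight saving is not in effect and Bryath Standard Time is at UTC+03:00.
04:00 local − 3h = 01:00 UTC.

01:00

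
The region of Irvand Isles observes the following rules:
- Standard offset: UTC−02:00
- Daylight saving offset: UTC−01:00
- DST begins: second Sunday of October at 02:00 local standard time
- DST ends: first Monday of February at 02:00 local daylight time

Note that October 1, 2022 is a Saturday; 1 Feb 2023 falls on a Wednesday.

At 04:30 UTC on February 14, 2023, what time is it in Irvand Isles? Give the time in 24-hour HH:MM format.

1 October 2022 is a Saturday, so the first Sunday is October 2 and the second is October 9.
1 February 2023 is a Wednesday, so the first Monday is February 6.
At the standard offset (UTC−02:00), 04:30 UTC − 2h = 02:30 Irvand Isles standard time.
The standard-time date in Irvand Isles, February 14, 2023, does not fall between 9 October 2022 and 6 February 2023, so daylight saving is not in effect and Irvand Isles is at UTC−02:00.
04:30 UTC − 2h = 02:30 local.

02:30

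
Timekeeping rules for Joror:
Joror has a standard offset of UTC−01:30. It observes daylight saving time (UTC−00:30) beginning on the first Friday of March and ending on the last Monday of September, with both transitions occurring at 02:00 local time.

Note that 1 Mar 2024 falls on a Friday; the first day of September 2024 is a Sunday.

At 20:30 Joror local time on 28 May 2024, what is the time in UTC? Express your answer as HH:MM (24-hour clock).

21:00

1 March 2024 is a Friday, so the first Friday is March 1.
1 September 2024 is a Sunday, so Mondays fall on 2, 9, 16, 23, 30; the last is September 30.
Daylight saving runs 1 March – 30 September; 28 May 2024 is inside that window, so Joror is at UTC−00:30.
20:30 local + 0h30m = 21:00 UTC.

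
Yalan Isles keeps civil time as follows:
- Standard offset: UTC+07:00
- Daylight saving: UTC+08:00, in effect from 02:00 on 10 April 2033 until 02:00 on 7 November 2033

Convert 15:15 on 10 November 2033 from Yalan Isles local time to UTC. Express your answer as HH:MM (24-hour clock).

10 November 2033 does not fall between 10 April and 7 November, so daylight saving is not in effect and Yalan Isles is at UTC+07:00.
15:15 local − 7h = 08:15 UTC.

08:15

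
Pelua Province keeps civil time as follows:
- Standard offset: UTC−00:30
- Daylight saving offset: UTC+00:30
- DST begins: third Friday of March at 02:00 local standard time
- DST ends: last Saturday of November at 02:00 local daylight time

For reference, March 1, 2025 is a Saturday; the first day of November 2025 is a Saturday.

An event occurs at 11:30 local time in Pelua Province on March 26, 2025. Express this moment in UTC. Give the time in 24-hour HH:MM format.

11:00

1 March 2025 is a Saturday, so the first Friday is March 7 and the third is March 21.
1 November 2025 is a Saturday, so Saturdays fall on 1, 8, 15, 22, 29; the last is November 29.
March 26, 2025 lies within the daylight-saving period (21 March – 29 November), so Pelua Province is on daylight time, UTC+00:30.
11:30 local − 0h30m = 11:00 UTC.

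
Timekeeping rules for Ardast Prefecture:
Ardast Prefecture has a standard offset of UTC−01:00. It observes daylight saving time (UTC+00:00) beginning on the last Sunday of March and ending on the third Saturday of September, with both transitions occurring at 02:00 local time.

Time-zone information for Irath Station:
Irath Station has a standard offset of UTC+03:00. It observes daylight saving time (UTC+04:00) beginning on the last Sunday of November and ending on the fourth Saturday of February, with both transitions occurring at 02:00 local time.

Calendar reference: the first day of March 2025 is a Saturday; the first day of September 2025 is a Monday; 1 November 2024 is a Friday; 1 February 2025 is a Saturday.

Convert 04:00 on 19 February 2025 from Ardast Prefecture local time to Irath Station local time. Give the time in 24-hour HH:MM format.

1 March 2025 is a Saturday, so Sundays fall on 2, 9, 16, 23, 30; the last is March 30.
1 September 2025 is a Monday, so the first Saturday is September 6 and the third is September 20.
19 February 2025 does not fall between 30 March and 20 September, so daylight saving is not in effect and Ardast Prefecture is at UTC−01:00.
04:00 Ardast Prefecture + 1h = 05:00 UTC.
1 November 2024 is a Friday, so Sundays fall on 3, 10, 17, 24; the last is November 24.
1 February 2025 is a Saturday, so the first Saturday is February 1 and the fourth is February 22.
At the standard offset (UTC+03:00), 05:00 UTC + 3h = 08:00 Irath Station standard time.
Daylight saving runs 24 November 2024 – 22 February 2025; the standard-time date in Irath Station, 19 February 2025, is inside that window, so Irath Station is at UTC+04:00.
05:00 UTC + 4h = 09:00 Irath Station.

09:00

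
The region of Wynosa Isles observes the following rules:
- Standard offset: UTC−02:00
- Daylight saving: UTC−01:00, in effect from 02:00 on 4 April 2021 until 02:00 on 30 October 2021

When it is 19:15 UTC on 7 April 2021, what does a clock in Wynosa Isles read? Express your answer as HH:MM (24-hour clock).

18:15

At the standard offset (UTC−02:00), 19:15 UTC − 2h = 17:15 Wynosa Isles standard time.
The standard-time date in Wynosa Isles, 7 April 2021, falls between 4 April and 30 October, so daylight saving is in effect and Wynosa Isles is at UTC−01:00.
19:15 UTC − 1h = 18:15 local.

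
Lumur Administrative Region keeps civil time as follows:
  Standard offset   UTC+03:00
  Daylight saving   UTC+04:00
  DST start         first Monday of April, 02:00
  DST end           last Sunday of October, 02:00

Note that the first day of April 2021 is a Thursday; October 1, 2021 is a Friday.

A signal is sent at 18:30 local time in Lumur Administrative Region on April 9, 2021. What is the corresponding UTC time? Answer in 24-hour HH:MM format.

14:30

1 April 2021 is a Thursday, so the first Monday is April 5.
1 October 2021 is a Friday, so Sundays fall on 3, 10, 17, 24, 31; the last is October 31.
Daylight saving runs 5 April – 31 October; April 9, 2021 is inside that window, so Lumur Administrative Region is at UTC+04:00.
18:30 local − 4h = 14:30 UTC.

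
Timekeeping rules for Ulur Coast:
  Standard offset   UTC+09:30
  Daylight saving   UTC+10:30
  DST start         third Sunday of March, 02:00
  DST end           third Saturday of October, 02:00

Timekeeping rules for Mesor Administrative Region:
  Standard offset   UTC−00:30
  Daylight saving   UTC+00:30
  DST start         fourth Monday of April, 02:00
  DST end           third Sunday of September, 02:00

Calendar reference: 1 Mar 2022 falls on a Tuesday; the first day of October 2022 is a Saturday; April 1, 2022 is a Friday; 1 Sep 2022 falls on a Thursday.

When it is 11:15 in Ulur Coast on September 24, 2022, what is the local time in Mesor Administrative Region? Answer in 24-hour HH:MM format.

1 March 2022 is a Tuesday, so the first Sunday is March 6 and the third is March 20.
1 October 2022 is a Saturday, so the first Saturday is October 1 and the third is October 15.
Daylight saving runs 20 March – 15 October; September 24, 2022 is inside that window, so Ulur Coast is at UTC+10:30.
11:15 Ulur Coast − 10h30m = 00:45 UTC.
1 April 2022 is a Friday, so the first Monday is April 4 and the fourth is April 25.
1 September 2022 is a Thursday, so the first Sunday is September 4 and the third is September 18.
At the standard offset (UTC−00:30), 00:45 UTC − 0h30m = 00:15 Mesor Administrative Region standard time.
The standard-time date in Mesor Administrative Region, September 24, 2022, is outside the daylight-saving period (25 April – 18 September), so Mesor Administrative Region is on standard time, UTC−00:30.
00:45 UTC − 0h30m = 00:15 Mesor Administrative Region.

00:15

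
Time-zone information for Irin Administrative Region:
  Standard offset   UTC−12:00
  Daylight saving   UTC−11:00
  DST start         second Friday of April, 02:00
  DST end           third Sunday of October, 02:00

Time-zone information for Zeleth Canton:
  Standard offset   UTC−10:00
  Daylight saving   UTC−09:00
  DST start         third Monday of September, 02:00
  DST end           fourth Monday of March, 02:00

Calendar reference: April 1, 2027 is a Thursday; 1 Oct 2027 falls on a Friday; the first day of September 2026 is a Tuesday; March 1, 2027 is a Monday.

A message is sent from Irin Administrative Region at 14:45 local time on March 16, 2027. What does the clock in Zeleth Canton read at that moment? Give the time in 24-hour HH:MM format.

17:45

1 April 2027 is a Thursday, so the first Friday is April 2 and the second is April 9.
1 October 2027 is a Friday, so the first Sunday is October 3 and the third is October 17.
Daylight saving runs 9 April – 17 October; March 16, 2027 is outside that window, so Irin Administrative Region is on standard time at UTC−12:00.
14:45 Irin Administrative Region + 12h = 02:45 UTC (rolling into the next day, 17 March 2027).
1 September 2026 is a Tuesday, so the first Monday is September 7 and the third is September 21.
1 March 2027 is a Monday, so the first Monday is March 1 and the fourth is March 22.
At the standard offset (UTC−10:00), 02:45 UTC − 10h = 16:45 Zeleth Canton standard time (rolling into the previous day, 16 March 2027).
The standard-time date in Zeleth Canton, March 16, 2027, falls between 21 September 2026 and 22 March 2027, so daylight saving is in effect and Zeleth Canton is at UTC−09:00.
02:45 UTC − 9h = 17:45 Zeleth Canton (rolling into the previous day, 16 March 2027).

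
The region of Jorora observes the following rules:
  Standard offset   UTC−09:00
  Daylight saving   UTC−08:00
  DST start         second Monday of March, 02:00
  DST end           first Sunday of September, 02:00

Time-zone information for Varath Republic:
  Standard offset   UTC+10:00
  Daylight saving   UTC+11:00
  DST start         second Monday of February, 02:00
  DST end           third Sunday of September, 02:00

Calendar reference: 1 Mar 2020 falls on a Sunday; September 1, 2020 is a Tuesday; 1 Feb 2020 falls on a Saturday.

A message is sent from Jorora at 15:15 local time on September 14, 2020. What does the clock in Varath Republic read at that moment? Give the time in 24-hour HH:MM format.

1 March 2020 is a Sunday, so the first Monday is March 2 and the second is March 9.
1 September 2020 is a Tuesday, so the first Sunday is September 6.
Daylight saving runs 9 March – 6 September; September 14, 2020 is outside that window, so Jorora is on standard time at UTC−09:00.
15:15 Jorora + 9h = 00:15 UTC (rolling into the next day, 15 September 2020).
1 February 2020 is a Saturday, so the first Monday is February 3 and the second is February 10.
1 September 2020 is a Tuesday, so the first Sunday is September 6 and the third is September 20.
At the standard offset (UTC+10:00), 00:15 UTC + 10h = 10:15 Varath Republic standard time.
Daylight saving runs 10 February – 20 September; the standard-time date in Varath Republic, September 15, 2020, is inside that window, so Varath Republic is at UTC+11:00.
00:15 UTC + 11h = 11:15 Varath Republic.

11:15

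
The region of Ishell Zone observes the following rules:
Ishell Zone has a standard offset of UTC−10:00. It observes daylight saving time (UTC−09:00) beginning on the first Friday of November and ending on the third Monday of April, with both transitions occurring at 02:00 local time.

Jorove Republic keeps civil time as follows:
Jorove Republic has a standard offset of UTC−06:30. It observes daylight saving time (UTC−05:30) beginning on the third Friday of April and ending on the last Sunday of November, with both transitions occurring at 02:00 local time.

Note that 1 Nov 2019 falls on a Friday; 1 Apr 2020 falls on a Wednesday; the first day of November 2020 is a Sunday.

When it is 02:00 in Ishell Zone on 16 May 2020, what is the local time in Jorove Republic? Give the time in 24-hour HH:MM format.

06:30

1 November 2019 is a Friday, so the first Friday is November 1.
1 April 2020 is a Wednesday, so the first Monday is April 6 and the third is April 20.
Daylight saving runs 1 November 2019 – 20 April 2020; 16 May 2020 is outside that window, so Ishell Zone is on standard time at UTC−10:00.
02:00 Ishell Zone + 10h = 12:00 UTC.
1 April 2020 is a Wednesday, so the first Friday is April 3 and the third is April 17.
1 November 2020 is a Sunday, so Sundays fall on 1, 8, 15, 22, 29; the last is November 29.
At the standard offset (UTC−06:30), 12:00 UTC − 6h30m = 05:30 Jorove Republic standard time.
Daylight saving runs 17 April – 29 November; the standard-time date in Jorove Republic, 16 May 2020, is inside that window, so Jorove Republic is at UTC−05:30.
12:00 UTC − 5h30m = 06:30 Jorove Republic.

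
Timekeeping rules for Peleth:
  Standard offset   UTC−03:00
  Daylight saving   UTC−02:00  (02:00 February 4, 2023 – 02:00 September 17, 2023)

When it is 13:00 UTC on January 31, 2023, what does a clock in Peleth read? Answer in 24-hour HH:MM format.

10:00

At the standard offset (UTC−03:00), 13:00 UTC − 3h = 10:00 Peleth standard time.
The standard-time date in Peleth, January 31, 2023, does not fall between 4 February and 17 September, so daylight saving is not in effect and Peleth is at UTC−03:00.
13:00 UTC − 3h = 10:00 local.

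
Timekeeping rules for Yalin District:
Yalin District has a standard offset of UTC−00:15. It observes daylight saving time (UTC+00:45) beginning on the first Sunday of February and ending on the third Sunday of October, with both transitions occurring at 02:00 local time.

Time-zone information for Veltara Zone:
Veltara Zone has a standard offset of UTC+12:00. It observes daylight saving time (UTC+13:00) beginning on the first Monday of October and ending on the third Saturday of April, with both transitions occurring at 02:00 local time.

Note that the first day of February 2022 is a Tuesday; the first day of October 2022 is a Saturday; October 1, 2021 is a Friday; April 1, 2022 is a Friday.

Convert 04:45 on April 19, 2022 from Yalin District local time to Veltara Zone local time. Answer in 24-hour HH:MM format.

1 February 2022 is a Tuesday, so the first Sunday is February 6.
1 October 2022 is a Saturday, so the first Sunday is October 2 and the third is October 16.
April 19, 2022 falls between 6 February and 16 October, so daylight saving is in effect and Yalin District is at UTC+00:45.
04:45 Yalin District − 0h45m = 04:00 UTC.
1 October 2021 is a Friday, so the first Monday is October 4.
1 April 2022 is a Friday, so the first Saturday is April 2 and the third is April 16.
At the standard offset (UTC+12:00), 04:00 UTC + 12h = 16:00 Veltara Zone standard time.
The standard-time date in Veltara Zone, April 19, 2022, is outside the daylight-saving period (4 October 2021 – 16 April 2022), so Veltara Zone is on standard time, UTC+12:00.
04:00 UTC + 12h = 16:00 Veltara Zone.

16:00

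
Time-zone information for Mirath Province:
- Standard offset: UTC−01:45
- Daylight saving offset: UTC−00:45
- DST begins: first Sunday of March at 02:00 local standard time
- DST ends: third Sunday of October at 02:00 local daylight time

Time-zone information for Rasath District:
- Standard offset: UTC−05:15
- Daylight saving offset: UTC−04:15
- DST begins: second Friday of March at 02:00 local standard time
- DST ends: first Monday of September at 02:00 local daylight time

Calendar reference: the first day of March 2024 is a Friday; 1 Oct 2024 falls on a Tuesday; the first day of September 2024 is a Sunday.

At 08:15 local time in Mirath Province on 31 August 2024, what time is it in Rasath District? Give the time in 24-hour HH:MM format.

1 March 2024 is a Friday, so the first Sunday is March 3.
1 October 2024 is a Tuesday, so the first Sunday is October 6 and the third is October 20.
31 August 2024 falls between 3 March and 20 October, so daylight saving is in effect and Mirath Province is at UTC−00:45.
08:15 Mirath Province + 0h45m = 09:00 UTC.
1 March 2024 is a Friday, so the first Friday is March 1 and the second is March 8.
1 September 2024 is a Sunday, so the first Monday is September 2.
At the standard offset (UTC−05:15), 09:00 UTC − 5h15m = 03:45 Rasath District standard time.
The standard-time date in Rasath District, 31 August 2024, lies within the daylight-saving period (8 March – 2 September), so Rasath District is on daylight time, UTC−04:15.
09:00 UTC − 4h15m = 04:45 Rasath District.

04:45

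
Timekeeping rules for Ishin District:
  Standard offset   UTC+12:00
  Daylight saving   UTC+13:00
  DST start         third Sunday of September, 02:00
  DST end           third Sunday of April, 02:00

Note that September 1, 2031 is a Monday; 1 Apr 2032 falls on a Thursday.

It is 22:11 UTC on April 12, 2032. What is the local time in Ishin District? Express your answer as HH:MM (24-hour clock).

1 September 2031 is a Monday, so the first Sunday is September 7 and the third is September 21.
1 April 2032 is a Thursday, so the first Sunday is April 4 and the third is April 18.
At the standard offset (UTC+12:00), 22:11 UTC + 12h = 10:11 Ishin District standard time (rolling into the next day, 13 April 2032).
Daylight saving runs 21 September 2031 – 18 April 2032; the standard-time date in Ishin District, April 13, 2032, is inside that window, so Ishin District is at UTC+13:00.
22:11 UTC + 13h = 11:11 local (rolling into the next day, 13 April 2032).

11:11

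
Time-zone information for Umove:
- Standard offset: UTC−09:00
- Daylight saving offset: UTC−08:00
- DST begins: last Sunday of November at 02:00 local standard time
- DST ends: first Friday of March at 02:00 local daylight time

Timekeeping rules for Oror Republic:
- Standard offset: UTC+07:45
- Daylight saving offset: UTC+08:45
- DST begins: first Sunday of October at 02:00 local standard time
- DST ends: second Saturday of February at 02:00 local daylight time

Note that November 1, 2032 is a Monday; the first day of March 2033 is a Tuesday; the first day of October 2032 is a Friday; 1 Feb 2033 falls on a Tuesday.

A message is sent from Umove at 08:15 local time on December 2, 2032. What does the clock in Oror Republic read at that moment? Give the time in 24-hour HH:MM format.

1 November 2032 is a Monday, so Sundays fall on 7, 14, 21, 28; the last is November 28.
1 March 2033 is a Tuesday, so the first Friday is March 4.
Daylight saving runs 28 November 2032 – 4 March 2033; December 2, 2032 is inside that window, so Umove is at UTC−08:00.
08:15 Umove + 8h = 16:15 UTC.
1 October 2032 is a Friday, so the first Sunday is October 3.
1 February 2033 is a Tuesday, so the first Saturday is February 5 and the second is February 12.
At the standard offset (UTC+07:45), 16:15 UTC + 7h45m = 00:00 Oror Republic standard time (rolling into the next day, 3 December 2032).
The standard-time date in Oror Republic, December 3, 2032, falls between 3 October 2032 and 12 February 2033, so daylight saving is in effect and Oror Republic is at UTC+08:45.
16:15 UTC + 8h45m = 01:00 Oror Republic (rolling into the next day, 3 December 2032).

01:00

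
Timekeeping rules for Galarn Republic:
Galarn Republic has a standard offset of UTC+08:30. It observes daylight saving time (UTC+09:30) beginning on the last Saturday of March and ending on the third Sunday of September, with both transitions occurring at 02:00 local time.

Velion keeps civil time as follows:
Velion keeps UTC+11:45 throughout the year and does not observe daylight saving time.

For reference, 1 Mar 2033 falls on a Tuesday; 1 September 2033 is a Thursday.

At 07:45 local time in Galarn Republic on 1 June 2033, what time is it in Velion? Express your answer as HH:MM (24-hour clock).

1 March 2033 is a Tuesday, so Saturdays fall on 5, 12, 19, 26; the last is March 26.
1 September 2033 is a Thursday, so the first Sunday is September 4 and the third is September 18.
Daylight saving runs 26 March – 18 September; 1 June 2033 is inside that window, so Galarn Republic is at UTC+09:30.
07:45 Galarn Republic − 9h30m = 22:15 UTC (rolling into the previous day, 31 May 2033).
Velion stays on UTC+11:45 all year.
22:15 UTC + 11h45m = 10:00 Velion (rolling into the next day, 1 June 2033).

10:00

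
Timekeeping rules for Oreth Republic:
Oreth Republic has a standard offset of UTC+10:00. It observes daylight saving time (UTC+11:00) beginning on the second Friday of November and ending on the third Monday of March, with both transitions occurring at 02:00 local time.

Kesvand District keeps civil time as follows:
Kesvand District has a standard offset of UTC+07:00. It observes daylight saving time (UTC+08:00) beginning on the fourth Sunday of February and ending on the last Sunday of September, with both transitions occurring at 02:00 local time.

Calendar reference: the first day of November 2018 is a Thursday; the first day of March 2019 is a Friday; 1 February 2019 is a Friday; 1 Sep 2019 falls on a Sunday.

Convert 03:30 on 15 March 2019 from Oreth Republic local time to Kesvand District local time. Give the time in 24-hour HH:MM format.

00:30

1 November 2018 is a Thursday, so the first Friday is November 2 and the second is November 9.
1 March 2019 is a Friday, so the first Monday is March 4 and the third is March 18.
15 March 2019 falls between 9 November 2018 and 18 March 2019, so daylight saving is in effect and Oreth Republic is at UTC+11:00.
03:30 Oreth Republic − 11h = 16:30 UTC (rolling into the previous day, 14 March 2019).
1 February 2019 is a Friday, so the first Sunday is February 3 and the fourth is February 24.
1 September 2019 is a Sunday, so Sundays fall on 1, 8, 15, 22, 29; the last is September 29.
At the standard offset (UTC+07:00), 16:30 UTC + 7h = 23:30 Kesvand District standard time.
Daylight saving runs 24 February – 29 September; the standard-time date in Kesvand District, 14 March 2019, is inside that window, so Kesvand District is at UTC+08:00.
16:30 UTC + 8h = 00:30 Kesvand District (rolling into the next day, 15 March 2019).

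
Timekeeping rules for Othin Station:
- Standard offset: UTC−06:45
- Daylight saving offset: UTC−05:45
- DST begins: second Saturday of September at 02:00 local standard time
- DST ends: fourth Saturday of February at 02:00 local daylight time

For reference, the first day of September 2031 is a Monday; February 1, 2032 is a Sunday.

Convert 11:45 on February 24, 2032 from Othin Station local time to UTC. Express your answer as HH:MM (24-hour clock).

1 September 2031 is a Monday, so the first Saturday is September 6 and the second is September 13.
1 February 2032 is a Sunday, so the first Saturday is February 7 and the fourth is February 28.
Daylight saving runs 13 September 2031 – 28 February 2032; February 24, 2032 is inside that window, so Othin Station is at UTC−05:45.
11:45 local + 5h45m = 17:30 UTC.

17:30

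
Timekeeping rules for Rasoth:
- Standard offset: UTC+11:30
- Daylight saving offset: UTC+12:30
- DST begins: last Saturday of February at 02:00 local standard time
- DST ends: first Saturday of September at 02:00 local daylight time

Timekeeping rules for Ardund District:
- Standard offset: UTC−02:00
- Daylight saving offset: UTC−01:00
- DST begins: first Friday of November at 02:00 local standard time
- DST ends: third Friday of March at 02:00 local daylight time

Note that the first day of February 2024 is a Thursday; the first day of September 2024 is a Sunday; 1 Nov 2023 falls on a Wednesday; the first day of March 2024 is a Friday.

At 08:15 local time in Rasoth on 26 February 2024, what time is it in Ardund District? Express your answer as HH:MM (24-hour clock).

1 February 2024 is a Thursday, so Saturdays fall on 3, 10, 17, 24; the last is February 24.
1 September 2024 is a Sunday, so the first Saturday is September 7.
Daylight saving runs 24 February – 7 September; 26 February 2024 is inside that window, so Rasoth is at UTC+12:30.
08:15 Rasoth − 12h30m = 19:45 UTC (rolling into the previous day, 25 February 2024).
1 November 2023 is a Wednesday, so the first Friday is November 3.
1 March 2024 is a Friday, so the first Friday is March 1 and the third is March 15.
At the standard offset (UTC−02:00), 19:45 UTC − 2h = 17:45 Ardund District standard time.
The standard-time date in Ardund District, 25 February 2024, lies within the daylight-saving period (3 November 2023 – 15 March 2024), so Ardund District is on daylight time, UTC−01:00.
19:45 UTC − 1h = 18:45 Ardund District.

18:45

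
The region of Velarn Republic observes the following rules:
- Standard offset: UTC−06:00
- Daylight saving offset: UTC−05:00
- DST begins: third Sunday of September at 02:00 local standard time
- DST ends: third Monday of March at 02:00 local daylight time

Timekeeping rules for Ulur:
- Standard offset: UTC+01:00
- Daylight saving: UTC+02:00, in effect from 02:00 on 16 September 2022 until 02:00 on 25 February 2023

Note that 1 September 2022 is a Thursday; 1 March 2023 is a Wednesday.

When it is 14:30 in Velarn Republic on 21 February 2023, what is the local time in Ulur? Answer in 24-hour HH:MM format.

1 September 2022 is a Thursday, so the first Sunday is September 4 and the third is September 18.
1 March 2023 is a Wednesday, so the first Monday is March 6 and the third is March 20.
21 February 2023 falls between 18 September 2022 and 20 March 2023, so daylight saving is in effect and Velarn Republic is at UTC−05:00.
14:30 Velarn Republic + 5h = 19:30 UTC.
At the standard offset (UTC+01:00), 19:30 UTC + 1h = 20:30 Ulur standard time.
The standard-time date in Ulur, 21 February 2023, lies within the daylight-saving period (16 September 2022 – 25 February 2023), so Ulur is on daylight time, UTC+02:00.
19:30 UTC + 2h = 21:30 Ulur.

21:30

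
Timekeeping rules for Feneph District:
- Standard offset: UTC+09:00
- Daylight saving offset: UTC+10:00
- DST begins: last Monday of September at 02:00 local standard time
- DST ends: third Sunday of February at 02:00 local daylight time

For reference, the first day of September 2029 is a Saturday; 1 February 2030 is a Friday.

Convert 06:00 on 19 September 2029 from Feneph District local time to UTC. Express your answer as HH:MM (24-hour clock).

21:00

1 September 2029 is a Saturday, so Mondays fall on 3, 10, 17, 24; the last is September 24.
1 February 2030 is a Friday, so the first Sunday is February 3 and the third is February 17.
Daylight saving runs 24 September 2029 – 17 February 2030; 19 September 2029 is outside that window, so Feneph District is on standard time at UTC+09:00.
06:00 local − 9h = 21:00 UTC (rolling into the previous day, 18 September 2029).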